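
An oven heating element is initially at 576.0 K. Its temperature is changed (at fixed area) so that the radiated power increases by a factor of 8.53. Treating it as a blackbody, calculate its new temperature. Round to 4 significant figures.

T₂ ≈ 984.4 K

P ∝ T⁴, so T₂/T₁ = (P₂/P₁)^(1/4) = (8.53)^(1/4) = 1.70898.
T₂ = 576.0 × 1.70898 = 984.4 K.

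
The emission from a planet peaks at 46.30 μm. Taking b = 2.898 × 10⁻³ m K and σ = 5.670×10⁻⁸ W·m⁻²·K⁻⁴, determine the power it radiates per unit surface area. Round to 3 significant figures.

Wien's law: T = b/λ_max = 2.898×10⁻³/4.630×10⁻⁵ = 62.5918 K.
Then I = σT⁴ = 5.670×10⁻⁸×(62.5918)⁴ = 0.870 W/m².

I ≈ 0.870 W/m²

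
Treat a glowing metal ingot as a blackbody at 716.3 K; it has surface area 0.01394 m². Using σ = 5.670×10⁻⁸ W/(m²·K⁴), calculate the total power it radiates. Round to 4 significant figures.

P ≈ 208.1 W

Area A = 0.01394 m².
P = σAT⁴ = 5.670×10⁻⁸ × 0.01394 × (716.3)⁴ = 208.1 W.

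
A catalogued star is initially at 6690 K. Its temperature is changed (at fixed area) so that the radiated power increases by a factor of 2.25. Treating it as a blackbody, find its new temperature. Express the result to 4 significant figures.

P ∝ T⁴, so T₂/T₁ = (P₂/P₁)^(1/4) = (2.25)^(1/4) = 1.22474.
T₂ = 6690 × 1.22474 = 8194 K.

T₂ ≈ 8194 K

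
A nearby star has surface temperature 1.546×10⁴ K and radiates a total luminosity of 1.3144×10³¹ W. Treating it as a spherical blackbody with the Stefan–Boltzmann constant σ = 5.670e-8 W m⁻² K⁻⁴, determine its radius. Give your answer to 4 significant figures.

R ≈ 1.797×10¹⁰ m

L = 4πR²σT⁴ ⇒ R = √(L/(4πσT⁴)).
σT⁴ = 3.23908×10⁹ W/m², so R = √(1.3144×10³¹/(4π×3.23908×10⁹)) = 1.797×10¹⁰ m.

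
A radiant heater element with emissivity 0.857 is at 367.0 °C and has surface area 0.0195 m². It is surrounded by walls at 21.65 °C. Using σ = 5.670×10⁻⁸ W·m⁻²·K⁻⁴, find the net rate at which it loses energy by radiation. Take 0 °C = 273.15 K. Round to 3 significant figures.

Net loss ≈ 152 W

T = 367.0 °C + 273.15 = 640.15 K.
Surroundings: T = 21.65 °C + 273.15 = 294.80 K.
Area A = 0.0195 m².
Net radiated power P_net = εσA(T⁴ − T₀⁴) = 0.857×5.670×10⁻⁸×0.0195×(640.15⁴ − 294.80⁴).
T⁴ − T₀⁴ = 1.67930×10¹¹ − 7.55283×10⁹ = 1.60377×10¹¹ K⁴, so P_net = 152 W.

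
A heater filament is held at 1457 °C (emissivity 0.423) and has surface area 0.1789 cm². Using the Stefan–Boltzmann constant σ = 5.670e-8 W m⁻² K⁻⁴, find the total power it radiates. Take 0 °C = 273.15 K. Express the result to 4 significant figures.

P ≈ 3.845 W

T = 1457 °C + 273.15 = 1730.15 K.
Area A = 0.1789 cm² = 1.789×10⁻⁵ m².
P = εσAT⁴ = 0.423 × 5.670×10⁻⁸ × 1.789×10⁻⁵ × (1730.15)⁴ = 3.845 W.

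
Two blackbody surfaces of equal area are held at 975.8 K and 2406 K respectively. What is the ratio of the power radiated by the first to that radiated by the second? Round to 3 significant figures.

With equal areas, P₁/P₂ = (T₁/T₂)⁴ = (975.8/2406)⁴ = 0.0271.

P₁/P₂ ≈ 0.0271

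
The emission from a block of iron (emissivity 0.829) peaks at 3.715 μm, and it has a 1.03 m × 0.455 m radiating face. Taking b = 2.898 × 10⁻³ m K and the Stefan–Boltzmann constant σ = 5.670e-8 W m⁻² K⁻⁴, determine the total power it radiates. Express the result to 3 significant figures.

Wien's law: T = b/λ_max = 2.898×10⁻³/3.715×10⁻⁶ = 780.081 K.
Area A = 1.03 × 0.455 = 0.46865 m².
Then P = εσAT⁴ = 0.829×5.670×10⁻⁸×0.46865×(780.081)⁴ = 8.16×10³ W.

P ≈ 8.16×10³ W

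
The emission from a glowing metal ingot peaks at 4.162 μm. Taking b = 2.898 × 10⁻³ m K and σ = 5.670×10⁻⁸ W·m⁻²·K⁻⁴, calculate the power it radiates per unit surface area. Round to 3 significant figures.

I ≈ 1.33×10⁴ W/m²

Wien's law: T = b/λ_max = 2.898×10⁻³/4.162×10⁻⁶ = 696.300 K.
Then I = σT⁴ = 5.670×10⁻⁸×(696.300)⁴ = 1.33×10⁴ W/m².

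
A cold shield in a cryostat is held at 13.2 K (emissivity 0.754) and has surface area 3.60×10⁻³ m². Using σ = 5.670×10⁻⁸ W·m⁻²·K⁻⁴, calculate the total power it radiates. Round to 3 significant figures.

Area A = 3.60×10⁻³ m².
P = εσAT⁴ = 0.754 × 5.670×10⁻⁸ × 3.60×10⁻³ × (13.2)⁴ = 4.67×10⁻⁶ W.

P ≈ 4.67×10⁻⁶ W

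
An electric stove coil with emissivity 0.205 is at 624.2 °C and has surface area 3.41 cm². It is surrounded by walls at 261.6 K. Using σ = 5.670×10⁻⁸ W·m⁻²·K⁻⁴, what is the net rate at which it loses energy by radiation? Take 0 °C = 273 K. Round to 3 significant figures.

Net loss ≈ 2.55 W

T = 624.2 °C + 273 = 897.2 K.
Area A = 3.41 cm² = 3.41×10⁻⁴ m².
Net radiated power P_net = εσA(T⁴ − T₀⁴) = 0.205×5.670×10⁻⁸×3.41×10⁻⁴×(897.2⁴ − 261.6⁴).
T⁴ − T₀⁴ = 6.47973×10¹¹ − 4.68329×10⁹ = 6.43290×10¹¹ K⁴, so P_net = 2.55 W.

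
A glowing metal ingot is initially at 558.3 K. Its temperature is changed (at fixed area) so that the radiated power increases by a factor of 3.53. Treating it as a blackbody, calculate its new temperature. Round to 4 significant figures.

P ∝ T⁴, so T₂/T₁ = (P₂/P₁)^(1/4) = (3.53)^(1/4) = 1.37070.
T₂ = 558.3 × 1.37070 = 765.3 K.

T₂ ≈ 765.3 K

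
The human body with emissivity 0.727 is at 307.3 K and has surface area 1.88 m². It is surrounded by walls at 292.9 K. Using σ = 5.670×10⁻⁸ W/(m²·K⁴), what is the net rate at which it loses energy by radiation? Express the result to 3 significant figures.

Area A = 1.88 m².
Net radiated power P_net = εσA(T⁴ − T₀⁴) = 0.727×5.670×10⁻⁸×1.88×(307.3⁴ − 292.9⁴).
T⁴ − T₀⁴ = 8.91765×10⁹ − 7.35999×10⁹ = 1.55766×10⁹ K⁴, so P_net = 121 W.

Net loss ≈ 121 W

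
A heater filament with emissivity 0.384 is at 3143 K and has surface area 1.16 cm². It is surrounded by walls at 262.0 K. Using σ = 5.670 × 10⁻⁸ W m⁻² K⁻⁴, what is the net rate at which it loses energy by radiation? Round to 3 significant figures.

Net loss ≈ 246 W

Area A = 1.16 cm² = 1.16×10⁻⁴ m².
Net radiated power P_net = εσA(T⁴ − T₀⁴) = 0.384×5.670×10⁻⁸×1.16×10⁻⁴×(3143⁴ − 262.0⁴).
T⁴ − T₀⁴ = 9.75838×10¹³ − 4.71200×10⁹ = 9.75791×10¹³ K⁴, so P_net = 246 W.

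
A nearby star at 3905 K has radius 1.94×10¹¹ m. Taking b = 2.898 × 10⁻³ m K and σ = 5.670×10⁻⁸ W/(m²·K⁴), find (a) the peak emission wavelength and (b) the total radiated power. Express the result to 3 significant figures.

(a) λ_max = b/T = 2.898×10⁻³/3905 = 7.421×10⁻⁷ m = 742 nm.
Surface area A = 4πR² = 4π(1.94×10¹¹ m)² = 4.72948×10²³ m².
(b) P = σAT⁴ = 5.670×10⁻⁸×4.72948×10²³×(3905)⁴ = 6.24×10³⁰ W.

λ_max ≈ 742 nm; P ≈ 6.24×10³⁰ W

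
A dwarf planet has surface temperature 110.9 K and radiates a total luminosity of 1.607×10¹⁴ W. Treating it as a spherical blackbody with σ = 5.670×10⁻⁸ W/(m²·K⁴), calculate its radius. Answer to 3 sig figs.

L = 4πR²σT⁴ ⇒ R = √(L/(4πσT⁴)).
σT⁴ = 8.57648 W/m², so R = √(1.607×10¹⁴/(4π×8.57648)) = 1.22×10⁶ m.

R ≈ 1.22×10⁶ m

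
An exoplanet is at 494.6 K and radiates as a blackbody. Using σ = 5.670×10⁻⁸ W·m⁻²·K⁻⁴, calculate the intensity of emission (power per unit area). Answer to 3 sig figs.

Stefan–Boltzmann: I = σT⁴ = 5.670×10⁻⁸ × (494.6)⁴ = 3.39×10³ W/m².

I ≈ 3.39×10³ W/m²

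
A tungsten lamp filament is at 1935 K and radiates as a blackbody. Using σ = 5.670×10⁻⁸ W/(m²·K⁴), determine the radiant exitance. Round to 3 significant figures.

I ≈ 7.95×10⁵ W/m²

Stefan–Boltzmann: I = σT⁴ = 5.670×10⁻⁸ × (1935)⁴ = 7.95×10⁵ W/m².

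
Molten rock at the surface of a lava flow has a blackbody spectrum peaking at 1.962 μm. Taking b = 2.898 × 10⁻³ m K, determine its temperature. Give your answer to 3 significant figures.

T ≈ 1.48×10³ K

Wien's law gives T = b/λ_max = (2.898×10⁻³ m·K)/(1.962×10⁻⁶ m) = 1.48×10³ K.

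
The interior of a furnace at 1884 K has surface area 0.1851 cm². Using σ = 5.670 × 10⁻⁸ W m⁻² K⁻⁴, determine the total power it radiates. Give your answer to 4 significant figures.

Area A = 0.1851 cm² = 1.851×10⁻⁵ m².
P = σAT⁴ = 5.670×10⁻⁸ × 1.851×10⁻⁵ × (1884)⁴ = 13.22 W.

P ≈ 13.22 W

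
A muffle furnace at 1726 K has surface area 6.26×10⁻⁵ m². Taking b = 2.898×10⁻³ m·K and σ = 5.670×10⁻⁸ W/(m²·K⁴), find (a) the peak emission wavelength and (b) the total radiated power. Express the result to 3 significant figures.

(a) λ_max = b/T = 2.898×10⁻³/1726 = 1.679×10⁻⁶ m = 1.68 μm.
Area A = 6.26×10⁻⁵ m².
(b) P = σAT⁴ = 5.670×10⁻⁸×6.26×10⁻⁵×(1726)⁴ = 31.5 W.

λ_max ≈ 1.68 μm; P ≈ 31.5 W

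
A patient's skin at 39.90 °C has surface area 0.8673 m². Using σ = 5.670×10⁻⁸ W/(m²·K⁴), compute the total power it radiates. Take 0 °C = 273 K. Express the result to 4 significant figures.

T = 39.90 °C + 273 = 312.90 K.
Area A = 0.8673 m².
P = σAT⁴ = 5.670×10⁻⁸ × 0.8673 × (312.90)⁴ = 471.4 W.

P ≈ 471.4 W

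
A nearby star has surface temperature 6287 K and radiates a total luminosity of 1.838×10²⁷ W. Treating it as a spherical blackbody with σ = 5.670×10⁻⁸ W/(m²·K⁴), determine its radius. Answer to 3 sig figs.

R ≈ 1.28×10⁹ m

L = 4πR²σT⁴ ⇒ R = √(L/(4πσT⁴)).
σT⁴ = 8.85843×10⁷ W/m², so R = √(1.838×10²⁷/(4π×8.85843×10⁷)) = 1.28×10⁹ m.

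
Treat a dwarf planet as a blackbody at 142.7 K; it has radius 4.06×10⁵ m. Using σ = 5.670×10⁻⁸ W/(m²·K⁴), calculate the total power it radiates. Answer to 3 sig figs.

Surface area A = 4πR² = 4π(4.06×10⁵ m)² = 2.07139×10¹² m².
P = σAT⁴ = 5.670×10⁻⁸ × 2.07139×10¹² × (142.7)⁴ = 4.87×10¹³ W.

P ≈ 4.87×10¹³ W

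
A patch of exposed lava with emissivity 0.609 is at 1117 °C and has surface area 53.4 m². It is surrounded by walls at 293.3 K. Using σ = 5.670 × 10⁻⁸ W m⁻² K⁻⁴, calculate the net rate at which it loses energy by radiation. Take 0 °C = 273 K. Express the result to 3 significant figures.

T = 1117 °C + 273 = 1390 K.
Area A = 53.4 m².
Net radiated power P_net = εσA(T⁴ − T₀⁴) = 0.609×5.670×10⁻⁸×53.4×(1390⁴ − 293.3⁴).
T⁴ − T₀⁴ = 3.73301×10¹² − 7.40028×10⁹ = 3.72561×10¹² K⁴, so P_net = 6.87×10⁶ W.

Net loss ≈ 6.87×10⁶ W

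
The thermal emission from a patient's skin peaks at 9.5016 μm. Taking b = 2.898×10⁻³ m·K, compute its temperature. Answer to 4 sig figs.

T ≈ 305.0 K

Wien's law gives T = b/λ_max = (2.898×10⁻³ m·K)/(9.5016×10⁻⁶ m) = 305.0 K.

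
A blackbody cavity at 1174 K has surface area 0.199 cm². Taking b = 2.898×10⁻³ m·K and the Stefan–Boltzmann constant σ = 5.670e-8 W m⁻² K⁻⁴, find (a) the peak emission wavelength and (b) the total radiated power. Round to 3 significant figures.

(a) λ_max = b/T = 2.898×10⁻³/1174 = 2.468×10⁻⁶ m = 2.47 μm.
Area A = 0.199 cm² = 1.99×10⁻⁵ m².
(b) P = σAT⁴ = 5.670×10⁻⁸×1.99×10⁻⁵×(1174)⁴ = 2.14 W.

λ_max ≈ 2.47 μm; P ≈ 2.14 W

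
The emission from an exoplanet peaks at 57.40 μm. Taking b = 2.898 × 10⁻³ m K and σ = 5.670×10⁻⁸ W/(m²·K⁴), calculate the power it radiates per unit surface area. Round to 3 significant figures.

Wien's law: T = b/λ_max = 2.898×10⁻³/5.740×10⁻⁵ = 50.4878 K.
Then I = σT⁴ = 5.670×10⁻⁸×(50.4878)⁴ = 0.368 W/m².

I ≈ 0.368 W/m²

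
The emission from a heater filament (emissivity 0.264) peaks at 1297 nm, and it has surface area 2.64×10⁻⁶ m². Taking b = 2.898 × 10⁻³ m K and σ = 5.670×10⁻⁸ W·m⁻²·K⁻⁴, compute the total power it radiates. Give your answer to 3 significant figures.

P ≈ 0.985 W

Wien's law: T = b/λ_max = 2.898×10⁻³/1.297×10⁻⁶ = 2234.39 K.
Area A = 2.64×10⁻⁶ m².
Then P = εσAT⁴ = 0.264×5.670×10⁻⁸×2.64×10⁻⁶×(2234.39)⁴ = 0.985 W.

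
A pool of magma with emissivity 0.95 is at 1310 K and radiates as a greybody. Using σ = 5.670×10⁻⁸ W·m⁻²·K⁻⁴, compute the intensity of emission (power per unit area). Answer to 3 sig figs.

I ≈ 1.59×10⁵ W/m²

Stefan–Boltzmann: I = εσT⁴ = 0.95 × 5.670×10⁻⁸ × (1310)⁴ = 1.59×10⁵ W/m².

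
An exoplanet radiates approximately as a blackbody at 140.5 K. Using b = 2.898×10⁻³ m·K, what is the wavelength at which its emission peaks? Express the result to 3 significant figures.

λ_max ≈ 20.6 μm

Wien's displacement law: λ_max = b/T = (2.898×10⁻³ m·K)/(140.5 K) = 2.063×10⁻⁵ m.
That is 20.6 μm, in the infrared range.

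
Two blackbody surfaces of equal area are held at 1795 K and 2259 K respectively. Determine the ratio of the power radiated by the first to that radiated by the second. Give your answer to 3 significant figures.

With equal areas, P₁/P₂ = (T₁/T₂)⁴ = (1795/2259)⁴ = 0.399.

P₁/P₂ ≈ 0.399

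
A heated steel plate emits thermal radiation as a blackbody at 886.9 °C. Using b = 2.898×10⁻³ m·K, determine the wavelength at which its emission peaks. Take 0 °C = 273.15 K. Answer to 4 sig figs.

T = 886.9 °C + 273.15 = 1160.05 K.
Wien's displacement law: λ_max = b/T = (2.898×10⁻³ m·K)/(1160.05 K) = 2.4982×10⁻⁶ m.
That is 2498 nm, in the infrared range.

λ_max ≈ 2498 nm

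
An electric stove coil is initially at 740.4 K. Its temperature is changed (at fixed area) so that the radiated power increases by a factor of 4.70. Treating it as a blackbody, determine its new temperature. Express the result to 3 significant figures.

P ∝ T⁴, so T₂/T₁ = (P₂/P₁)^(1/4) = (4.70)^(1/4) = 1.47240.
T₂ = 740.4 × 1.47240 = 1.09×10³ K.

T₂ ≈ 1.09×10³ K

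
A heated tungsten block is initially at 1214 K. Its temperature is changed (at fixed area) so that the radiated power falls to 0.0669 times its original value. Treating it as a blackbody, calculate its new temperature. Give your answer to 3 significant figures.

P ∝ T⁴, so T₂/T₁ = (P₂/P₁)^(1/4) = (0.0669)^(1/4) = 0.508577.
T₂ = 1214 × 0.508577 = 617 K.

T₂ ≈ 617 K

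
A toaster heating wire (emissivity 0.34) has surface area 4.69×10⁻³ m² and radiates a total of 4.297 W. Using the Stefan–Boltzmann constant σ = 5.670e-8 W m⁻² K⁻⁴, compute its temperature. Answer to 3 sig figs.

Area A = 4.69×10⁻³ m².
P = εσAT⁴ ⇒ T = (P/(εσA))^(1/4) = (4.297/(0.34×5.670×10⁻⁸×4.69×10⁻³))^(1/4) = 467 K.

T ≈ 467 K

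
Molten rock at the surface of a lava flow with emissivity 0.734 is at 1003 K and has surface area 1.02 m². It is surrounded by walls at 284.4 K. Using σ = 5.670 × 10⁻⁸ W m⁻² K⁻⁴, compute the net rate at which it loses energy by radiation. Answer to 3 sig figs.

Area A = 1.02 m².
Net radiated power P_net = εσA(T⁴ − T₀⁴) = 0.734×5.670×10⁻⁸×1.02×(1003⁴ − 284.4⁴).
T⁴ − T₀⁴ = 1.01205×10¹² − 6.54212×10⁹ = 1.00551×10¹² K⁴, so P_net = 4.27×10⁴ W.

Net loss ≈ 4.27×10⁴ W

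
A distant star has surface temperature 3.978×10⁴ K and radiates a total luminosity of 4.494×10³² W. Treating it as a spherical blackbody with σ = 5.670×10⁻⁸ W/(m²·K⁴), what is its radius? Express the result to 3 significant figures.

L = 4πR²σT⁴ ⇒ R = √(L/(4πσT⁴)).
σT⁴ = 1.41985×10¹¹ W/m², so R = √(4.494×10³²/(4π×1.41985×10¹¹)) = 1.59×10¹⁰ m.

R ≈ 1.59×10¹⁰ m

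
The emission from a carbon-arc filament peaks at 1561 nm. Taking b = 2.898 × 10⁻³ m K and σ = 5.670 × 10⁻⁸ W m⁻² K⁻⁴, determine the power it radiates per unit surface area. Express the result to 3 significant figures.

Wien's law: T = b/λ_max = 2.898×10⁻³/1.561×10⁻⁶ = 1856.50 K.
Then I = σT⁴ = 5.670×10⁻⁸×(1856.50)⁴ = 6.74×10⁵ W/m².

I ≈ 6.74×10⁵ W/m²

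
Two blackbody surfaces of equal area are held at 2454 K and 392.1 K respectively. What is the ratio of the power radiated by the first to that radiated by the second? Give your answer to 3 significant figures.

With equal areas, P₁/P₂ = (T₁/T₂)⁴ = (2454/392.1)⁴ = 1.53×10³.

P₁/P₂ ≈ 1.53×10³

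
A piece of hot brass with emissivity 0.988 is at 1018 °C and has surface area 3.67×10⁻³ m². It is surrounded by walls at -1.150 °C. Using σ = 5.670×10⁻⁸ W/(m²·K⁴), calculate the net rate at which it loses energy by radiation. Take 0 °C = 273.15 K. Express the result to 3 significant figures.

Net loss ≈ 570 W

T = 1018 °C + 273.15 = 1291.15 K.
Surroundings: T = -1.150 °C + 273.15 = 272.000 K.
Area A = 3.67×10⁻³ m².
Net radiated power P_net = εσA(T⁴ − T₀⁴) = 0.988×5.670×10⁻⁸×3.67×10⁻³×(1291.15⁴ − 272.000⁴).
T⁴ − T₀⁴ = 2.77912×10¹² − 5.47363×10⁹ = 2.77365×10¹² K⁴, so P_net = 570 W.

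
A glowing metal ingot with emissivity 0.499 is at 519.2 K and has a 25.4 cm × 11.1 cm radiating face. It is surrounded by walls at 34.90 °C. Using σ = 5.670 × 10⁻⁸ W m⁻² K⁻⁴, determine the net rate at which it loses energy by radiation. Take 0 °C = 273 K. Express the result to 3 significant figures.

Surroundings: T = 34.90 °C + 273 = 307.90 K.
Area A = 0.254 × 0.111 = 0.028194 m².
Net radiated power P_net = εσA(T⁴ − T₀⁴) = 0.499×5.670×10⁻⁸×0.028194×(519.2⁴ − 307.90⁴).
T⁴ − T₀⁴ = 7.26673×10¹⁰ − 8.98750×10⁹ = 6.36798×10¹⁰ K⁴, so P_net = 50.8 W.

Net loss ≈ 50.8 W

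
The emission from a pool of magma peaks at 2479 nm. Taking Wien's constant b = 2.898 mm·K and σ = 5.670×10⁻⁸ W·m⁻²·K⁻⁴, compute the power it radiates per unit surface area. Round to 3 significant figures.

I ≈ 1.06×10⁵ W/m²

Wien's law: T = b/λ_max = 2.898×10⁻³/2.479×10⁻⁶ = 1169.02 K.
Then I = σT⁴ = 5.670×10⁻⁸×(1169.02)⁴ = 1.06×10⁵ W/m².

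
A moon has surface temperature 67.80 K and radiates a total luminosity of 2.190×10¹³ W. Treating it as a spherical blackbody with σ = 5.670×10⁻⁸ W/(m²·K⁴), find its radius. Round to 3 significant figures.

L = 4πR²σT⁴ ⇒ R = √(L/(4πσT⁴)).
σT⁴ = 1.19812 W/m², so R = √(2.190×10¹³/(4π×1.19812)) = 1.21×10⁶ m.

R ≈ 1.21×10⁶ m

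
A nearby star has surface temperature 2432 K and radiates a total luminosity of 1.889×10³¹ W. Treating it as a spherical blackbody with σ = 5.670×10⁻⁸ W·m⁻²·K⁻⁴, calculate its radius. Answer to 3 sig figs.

R ≈ 8.71×10¹¹ m

L = 4πR²σT⁴ ⇒ R = √(L/(4πσT⁴)).
σT⁴ = 1.98352×10⁶ W/m², so R = √(1.889×10³¹/(4π×1.98352×10⁶)) = 8.71×10¹¹ m.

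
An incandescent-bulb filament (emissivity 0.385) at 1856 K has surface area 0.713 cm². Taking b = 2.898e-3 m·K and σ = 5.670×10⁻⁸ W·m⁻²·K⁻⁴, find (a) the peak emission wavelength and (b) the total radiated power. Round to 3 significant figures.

(a) λ_max = b/T = 2.898×10⁻³/1856 = 1.561×10⁻⁶ m = 1.56×10³ nm.
Area A = 0.713 cm² = 7.13×10⁻⁵ m².
(b) P = εσAT⁴ = 0.385×5.670×10⁻⁸×7.13×10⁻⁵×(1856)⁴ = 18.5 W.

λ_max ≈ 1.56×10³ nm; P ≈ 18.5 W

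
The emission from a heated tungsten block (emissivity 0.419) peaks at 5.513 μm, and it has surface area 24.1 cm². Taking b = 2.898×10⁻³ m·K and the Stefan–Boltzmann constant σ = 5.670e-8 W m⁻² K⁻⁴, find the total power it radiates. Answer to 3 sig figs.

P ≈ 4.37 W

Wien's law: T = b/λ_max = 2.898×10⁻³/5.513×10⁻⁶ = 525.667 K.
Area A = 24.1 cm² = 2.41×10⁻³ m².
Then P = εσAT⁴ = 0.419×5.670×10⁻⁸×2.41×10⁻³×(525.667)⁴ = 4.37 W.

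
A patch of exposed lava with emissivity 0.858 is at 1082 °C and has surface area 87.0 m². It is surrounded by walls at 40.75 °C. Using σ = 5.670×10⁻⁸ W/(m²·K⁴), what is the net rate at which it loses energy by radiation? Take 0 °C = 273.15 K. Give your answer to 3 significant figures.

Net loss ≈ 1.42×10⁷ W

T = 1082 °C + 273.15 = 1355.15 K.
Surroundings: T = 40.75 °C + 273.15 = 313.90 K.
Area A = 87.0 m².
Net radiated power P_net = εσA(T⁴ − T₀⁴) = 0.858×5.670×10⁻⁸×87.0×(1355.15⁴ − 313.90⁴).
T⁴ − T₀⁴ = 3.37248×10¹² − 9.70879×10⁹ = 3.36277×10¹² K⁴, so P_net = 1.42×10⁷ W.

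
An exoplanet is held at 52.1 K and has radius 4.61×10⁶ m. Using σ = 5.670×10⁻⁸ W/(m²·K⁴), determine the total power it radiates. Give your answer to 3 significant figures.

Surface area A = 4πR² = 4π(4.61×10⁶ m)² = 2.67062×10¹⁴ m².
P = σAT⁴ = 5.670×10⁻⁸ × 2.67062×10¹⁴ × (52.1)⁴ = 1.12×10¹⁴ W.

P ≈ 1.12×10¹⁴ W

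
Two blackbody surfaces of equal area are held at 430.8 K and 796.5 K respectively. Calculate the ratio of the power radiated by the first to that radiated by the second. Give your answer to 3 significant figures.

P₁/P₂ ≈ 0.0856

With equal areas, P₁/P₂ = (T₁/T₂)⁴ = (430.8/796.5)⁴ = 0.0856.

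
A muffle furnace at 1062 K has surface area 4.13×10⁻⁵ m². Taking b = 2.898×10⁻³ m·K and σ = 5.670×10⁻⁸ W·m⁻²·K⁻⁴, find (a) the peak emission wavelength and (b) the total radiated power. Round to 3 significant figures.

λ_max ≈ 2.73 μm; P ≈ 2.98 W

(a) λ_max = b/T = 2.898×10⁻³/1062 = 2.729×10⁻⁶ m = 2.73 μm.
Area A = 4.13×10⁻⁵ m².
(b) P = σAT⁴ = 5.670×10⁻⁸×4.13×10⁻⁵×(1062)⁴ = 2.98 W.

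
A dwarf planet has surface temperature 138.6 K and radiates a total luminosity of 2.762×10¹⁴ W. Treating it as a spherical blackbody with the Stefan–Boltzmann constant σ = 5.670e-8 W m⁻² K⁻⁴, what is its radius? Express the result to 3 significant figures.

R ≈ 1.02×10⁶ m

L = 4πR²σT⁴ ⇒ R = √(L/(4πσT⁴)).
σT⁴ = 20.9236 W/m², so R = √(2.762×10¹⁴/(4π×20.9236)) = 1.02×10⁶ m.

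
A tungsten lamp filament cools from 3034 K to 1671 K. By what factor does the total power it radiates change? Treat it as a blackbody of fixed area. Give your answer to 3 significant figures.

P₂/P₁ ≈ 0.0920

P ∝ T⁴, so P₂/P₁ = (T₂/T₁)⁴ = (1671/3034)⁴ = (0.550758)⁴ = 0.0920.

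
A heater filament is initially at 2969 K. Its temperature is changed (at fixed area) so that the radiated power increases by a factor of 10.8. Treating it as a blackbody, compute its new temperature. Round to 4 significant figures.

T₂ ≈ 5382 K

P ∝ T⁴, so T₂/T₁ = (P₂/P₁)^(1/4) = (10.8)^(1/4) = 1.81283.
T₂ = 2969 × 1.81283 = 5382 K.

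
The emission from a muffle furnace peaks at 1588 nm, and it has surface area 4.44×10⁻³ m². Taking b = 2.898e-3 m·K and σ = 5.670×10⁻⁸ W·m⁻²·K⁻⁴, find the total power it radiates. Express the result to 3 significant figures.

P ≈ 2.79×10³ W

Wien's law: T = b/λ_max = 2.898×10⁻³/1.588×10⁻⁶ = 1824.94 K.
Area A = 4.44×10⁻³ m².
Then P = σAT⁴ = 5.670×10⁻⁸×4.44×10⁻³×(1824.94)⁴ = 2.79×10³ W.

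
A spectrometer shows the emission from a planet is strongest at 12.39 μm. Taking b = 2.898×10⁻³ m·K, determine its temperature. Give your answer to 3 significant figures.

T ≈ 234 K

Wien's law gives T = b/λ_max = (2.898×10⁻³ m·K)/(1.239×10⁻⁵ m) = 234 K.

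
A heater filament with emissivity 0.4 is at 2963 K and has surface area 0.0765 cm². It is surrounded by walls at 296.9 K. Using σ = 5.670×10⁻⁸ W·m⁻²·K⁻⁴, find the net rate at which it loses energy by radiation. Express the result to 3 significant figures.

Net loss ≈ 13.4 W

Area A = 0.0765 cm² = 7.65×10⁻⁶ m².
Net radiated power P_net = εσA(T⁴ − T₀⁴) = 0.4×5.670×10⁻⁸×7.65×10⁻⁶×(2963⁴ − 296.9⁴).
T⁴ − T₀⁴ = 7.70773×10¹³ − 7.77035×10⁹ = 7.70695×10¹³ K⁴, so P_net = 13.4 W.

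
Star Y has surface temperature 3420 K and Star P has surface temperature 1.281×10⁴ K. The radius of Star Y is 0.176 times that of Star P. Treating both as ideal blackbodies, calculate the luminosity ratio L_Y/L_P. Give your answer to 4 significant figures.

L ∝ R²T⁴, so L_Y/L_P = (R_Y/R_P)²(T_Y/T_P)⁴ = (0.176)² × (3420/1.281×10⁴)⁴ = 0.030976 × 5.08052×10⁻³ = 1.574×10⁻⁴.

L_Y/L_P ≈ 1.574×10⁻⁴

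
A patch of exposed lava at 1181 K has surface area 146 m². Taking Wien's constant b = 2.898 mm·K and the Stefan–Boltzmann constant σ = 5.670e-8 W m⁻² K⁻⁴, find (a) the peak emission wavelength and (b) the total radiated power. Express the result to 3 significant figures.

λ_max ≈ 2.45 μm; P ≈ 1.61×10⁷ W

(a) λ_max = b/T = 2.898×10⁻³/1181 = 2.454×10⁻⁶ m = 2.45 μm.
Area A = 146 m².
(b) P = σAT⁴ = 5.670×10⁻⁸×146×(1181)⁴ = 1.61×10⁷ W.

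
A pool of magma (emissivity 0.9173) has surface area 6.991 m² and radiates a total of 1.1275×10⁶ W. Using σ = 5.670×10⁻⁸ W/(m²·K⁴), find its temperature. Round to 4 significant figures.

Area A = 6.991 m².
P = εσAT⁴ ⇒ T = (P/(εσA))^(1/4) = (1.1275×10⁶/(0.9173×5.670×10⁻⁸×6.991))^(1/4) = 1327 K.

T ≈ 1327 K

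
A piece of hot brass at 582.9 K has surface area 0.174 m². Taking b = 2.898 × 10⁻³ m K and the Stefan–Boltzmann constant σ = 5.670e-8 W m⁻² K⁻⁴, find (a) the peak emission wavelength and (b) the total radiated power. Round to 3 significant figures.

(a) λ_max = b/T = 2.898×10⁻³/582.9 = 4.972×10⁻⁶ m = 4.97 μm.
Area A = 0.174 m².
(b) P = σAT⁴ = 5.670×10⁻⁸×0.174×(582.9)⁴ = 1.14×10³ W.

λ_max ≈ 4.97 μm; P ≈ 1.14×10³ W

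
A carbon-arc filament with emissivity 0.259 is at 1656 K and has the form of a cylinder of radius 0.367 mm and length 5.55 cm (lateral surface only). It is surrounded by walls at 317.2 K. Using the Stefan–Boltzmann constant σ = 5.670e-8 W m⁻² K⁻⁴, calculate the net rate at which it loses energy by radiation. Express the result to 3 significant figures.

Net loss ≈ 14.1 W

Lateral area A = 2πrL = 2π×3.67×10⁻⁴×0.0555 = 1.27979×10⁻⁴ m².
Net radiated power P_net = εσA(T⁴ − T₀⁴) = 0.259×5.670×10⁻⁸×1.27979×10⁻⁴×(1656⁴ − 317.2⁴).
T⁴ − T₀⁴ = 7.52041×10¹² − 1.01235×10¹⁰ = 7.51029×10¹² K⁴, so P_net = 14.1 W.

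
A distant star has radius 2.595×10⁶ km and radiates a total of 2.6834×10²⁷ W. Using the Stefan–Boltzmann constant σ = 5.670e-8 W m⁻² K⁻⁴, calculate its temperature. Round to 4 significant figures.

Surface area A = 4πR² = 4π(2.595×10⁹ m)² = 8.46223×10¹⁹ m².
P = σAT⁴ ⇒ T = (P/(σA))^(1/4) = (2.6834×10²⁷/(5.670×10⁻⁸×8.46223×10¹⁹))^(1/4) = 4863 K.

T ≈ 4863 K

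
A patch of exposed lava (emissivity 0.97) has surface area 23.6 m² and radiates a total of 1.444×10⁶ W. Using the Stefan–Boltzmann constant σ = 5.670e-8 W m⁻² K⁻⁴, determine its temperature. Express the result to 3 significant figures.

Area A = 23.6 m².
P = εσAT⁴ ⇒ T = (P/(εσA))^(1/4) = (1.444×10⁶/(0.97×5.670×10⁻⁸×23.6))^(1/4) = 1.03×10³ K.

T ≈ 1.03×10³ K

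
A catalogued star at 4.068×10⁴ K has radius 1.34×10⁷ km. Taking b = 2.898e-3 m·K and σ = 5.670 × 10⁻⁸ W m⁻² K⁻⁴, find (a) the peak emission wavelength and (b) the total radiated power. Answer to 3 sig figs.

(a) λ_max = b/T = 2.898×10⁻³/4.068×10⁴ = 7.124×10⁻⁸ m = 71.2 nm.
Surface area A = 4πR² = 4π(1.34×10¹⁰ m)² = 2.25642×10²¹ m².
(b) P = σAT⁴ = 5.670×10⁻⁸×2.25642×10²¹×(4.068×10⁴)⁴ = 3.50×10³² W.

λ_max ≈ 71.2 nm; P ≈ 3.50×10³² W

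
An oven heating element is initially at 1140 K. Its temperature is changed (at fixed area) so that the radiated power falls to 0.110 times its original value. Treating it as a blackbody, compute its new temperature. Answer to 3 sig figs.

T₂ ≈ 657 K

P ∝ T⁴, so T₂/T₁ = (P₂/P₁)^(1/4) = (0.110)^(1/4) = 0.575901.
T₂ = 1140 × 0.575901 = 657 K.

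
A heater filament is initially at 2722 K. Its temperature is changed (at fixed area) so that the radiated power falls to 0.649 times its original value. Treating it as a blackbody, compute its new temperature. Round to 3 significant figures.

T₂ ≈ 2.44×10³ K

P ∝ T⁴, so T₂/T₁ = (P₂/P₁)^(1/4) = (0.649)^(1/4) = 0.897555.
T₂ = 2722 × 0.897555 = 2.44×10³ K.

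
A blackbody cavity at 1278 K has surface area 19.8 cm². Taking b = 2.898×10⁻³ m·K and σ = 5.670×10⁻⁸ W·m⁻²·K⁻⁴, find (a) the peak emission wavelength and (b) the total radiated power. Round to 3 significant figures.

(a) λ_max = b/T = 2.898×10⁻³/1278 = 2.268×10⁻⁶ m = 2.27 μm.
Area A = 19.8 cm² = 1.98×10⁻³ m².
(b) P = σAT⁴ = 5.670×10⁻⁸×1.98×10⁻³×(1278)⁴ = 299 W.

λ_max ≈ 2.27 μm; P ≈ 299 W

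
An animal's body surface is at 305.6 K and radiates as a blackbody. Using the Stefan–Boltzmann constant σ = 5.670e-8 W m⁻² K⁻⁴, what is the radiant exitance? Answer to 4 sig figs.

I ≈ 494.5 W/m²

Stefan–Boltzmann: I = σT⁴ = 5.670×10⁻⁸ × (305.6)⁴ = 494.5 W/m².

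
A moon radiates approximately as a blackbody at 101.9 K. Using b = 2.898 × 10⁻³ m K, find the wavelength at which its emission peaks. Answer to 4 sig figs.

λ_max ≈ 28.44 μm

Wien's displacement law: λ_max = b/T = (2.898×10⁻³ m·K)/(101.9 K) = 2.8440×10⁻⁵ m.
That is 28.44 μm, in the infrared range.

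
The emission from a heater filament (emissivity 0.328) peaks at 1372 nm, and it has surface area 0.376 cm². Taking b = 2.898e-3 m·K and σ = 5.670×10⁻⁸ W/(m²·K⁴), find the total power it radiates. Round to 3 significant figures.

P ≈ 13.9 W

Wien's law: T = b/λ_max = 2.898×10⁻³/1.372×10⁻⁶ = 2112.24 K.
Area A = 0.376 cm² = 3.76×10⁻⁵ m².
Then P = εσAT⁴ = 0.328×5.670×10⁻⁸×3.76×10⁻⁵×(2112.24)⁴ = 13.9 W.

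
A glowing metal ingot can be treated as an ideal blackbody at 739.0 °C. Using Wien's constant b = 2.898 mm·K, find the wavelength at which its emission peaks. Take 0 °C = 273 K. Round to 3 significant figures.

T = 739.0 °C + 273 = 1012.0 K.
Wien's displacement law: λ_max = b/T = (2.898×10⁻³ m·K)/(1012.0 K) = 2.864×10⁻⁶ m.
That is 2.86×10³ nm, in the infrared range.

λ_max ≈ 2.86×10³ nm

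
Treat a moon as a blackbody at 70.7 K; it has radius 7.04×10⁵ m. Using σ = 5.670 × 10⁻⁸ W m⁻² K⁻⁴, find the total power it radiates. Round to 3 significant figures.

P ≈ 8.82×10¹² W

Surface area A = 4πR² = 4π(7.04×10⁵ m)² = 6.22809×10¹² m².
P = σAT⁴ = 5.670×10⁻⁸ × 6.22809×10¹² × (70.7)⁴ = 8.82×10¹² W.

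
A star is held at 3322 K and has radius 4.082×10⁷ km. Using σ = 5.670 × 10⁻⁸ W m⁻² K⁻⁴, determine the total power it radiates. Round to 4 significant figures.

P ≈ 1.446×10²⁹ W

Surface area A = 4πR² = 4π(4.082×10¹⁰ m)² = 2.09390×10²² m².
P = σAT⁴ = 5.670×10⁻⁸ × 2.09390×10²² × (3322)⁴ = 1.446×10²⁹ W.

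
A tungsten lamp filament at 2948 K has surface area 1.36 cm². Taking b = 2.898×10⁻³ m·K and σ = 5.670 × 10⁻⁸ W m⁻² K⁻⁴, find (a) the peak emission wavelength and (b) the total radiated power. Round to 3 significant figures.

(a) λ_max = b/T = 2.898×10⁻³/2948 = 9.830×10⁻⁷ m = 0.983 μm.
Area A = 1.36 cm² = 1.36×10⁻⁴ m².
(b) P = σAT⁴ = 5.670×10⁻⁸×1.36×10⁻⁴×(2948)⁴ = 582 W.

λ_max ≈ 0.983 μm; P ≈ 582 W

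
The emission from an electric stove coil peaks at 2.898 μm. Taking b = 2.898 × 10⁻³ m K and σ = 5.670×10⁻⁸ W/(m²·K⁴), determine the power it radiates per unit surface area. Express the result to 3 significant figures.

Wien's law: T = b/λ_max = 2.898×10⁻³/2.898×10⁻⁶ = 1000.00 K.
Then I = σT⁴ = 5.670×10⁻⁸×(1000.00)⁴ = 5.67×10⁴ W/m².

I ≈ 5.67×10⁴ W/m²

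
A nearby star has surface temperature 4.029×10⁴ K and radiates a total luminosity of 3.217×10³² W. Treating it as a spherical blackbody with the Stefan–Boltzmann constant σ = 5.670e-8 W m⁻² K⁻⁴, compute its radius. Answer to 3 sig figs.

L = 4πR²σT⁴ ⇒ R = √(L/(4πσT⁴)).
σT⁴ = 1.49407×10¹¹ W/m², so R = √(3.217×10³²/(4π×1.49407×10¹¹)) = 1.31×10¹⁰ m.

R ≈ 1.31×10¹⁰ m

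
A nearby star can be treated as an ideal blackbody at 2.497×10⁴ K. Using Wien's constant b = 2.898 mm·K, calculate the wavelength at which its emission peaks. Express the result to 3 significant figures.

Wien's displacement law: λ_max = b/T = (2.898×10⁻³ m·K)/(2.497×10⁴ K) = 1.161×10⁻⁷ m.
That is 116 nm, in the ultraviolet range.

λ_max ≈ 116 nm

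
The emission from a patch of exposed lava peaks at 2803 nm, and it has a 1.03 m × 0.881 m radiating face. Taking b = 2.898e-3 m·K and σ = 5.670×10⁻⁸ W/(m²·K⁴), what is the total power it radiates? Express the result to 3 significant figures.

Wien's law: T = b/λ_max = 2.898×10⁻³/2.803×10⁻⁶ = 1033.89 K.
Area A = 1.03 × 0.881 = 0.90743 m².
Then P = σAT⁴ = 5.670×10⁻⁸×0.90743×(1033.89)⁴ = 5.88×10⁴ W.

P ≈ 5.88×10⁴ W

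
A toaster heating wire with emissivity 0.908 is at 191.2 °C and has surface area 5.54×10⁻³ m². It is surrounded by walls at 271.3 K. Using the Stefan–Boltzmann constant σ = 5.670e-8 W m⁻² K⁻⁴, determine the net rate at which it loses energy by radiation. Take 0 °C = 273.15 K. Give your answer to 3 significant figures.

T = 191.2 °C + 273.15 = 464.35 K.
Area A = 5.54×10⁻³ m².
Net radiated power P_net = εσA(T⁴ − T₀⁴) = 0.908×5.670×10⁻⁸×5.54×10⁻³×(464.35⁴ − 271.3⁴).
T⁴ − T₀⁴ = 4.64924×10¹⁰ − 5.41750×10⁹ = 4.10749×10¹⁰ K⁴, so P_net = 11.7 W.

Net loss ≈ 11.7 W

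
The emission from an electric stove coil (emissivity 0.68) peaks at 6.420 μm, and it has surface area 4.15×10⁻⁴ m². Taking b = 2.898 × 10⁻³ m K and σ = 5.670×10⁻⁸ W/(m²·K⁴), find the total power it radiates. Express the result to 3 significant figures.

Wien's law: T = b/λ_max = 2.898×10⁻³/6.420×10⁻⁶ = 451.402 K.
Area A = 4.15×10⁻⁴ m².
Then P = εσAT⁴ = 0.68×5.670×10⁻⁸×4.15×10⁻⁴×(451.402)⁴ = 0.664 W.

P ≈ 0.664 W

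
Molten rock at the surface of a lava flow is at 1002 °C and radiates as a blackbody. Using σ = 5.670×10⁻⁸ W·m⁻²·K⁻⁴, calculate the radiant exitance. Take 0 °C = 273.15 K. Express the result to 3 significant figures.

T = 1002 °C + 273.15 = 1275.15 K.
Stefan–Boltzmann: I = σT⁴ = 5.670×10⁻⁸ × (1275.15)⁴ = 1.50×10⁵ W/m².

I ≈ 1.50×10⁵ W/m²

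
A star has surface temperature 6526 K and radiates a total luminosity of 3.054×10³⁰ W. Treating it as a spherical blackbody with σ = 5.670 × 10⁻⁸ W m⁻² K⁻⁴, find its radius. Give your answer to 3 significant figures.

R ≈ 4.86×10¹⁰ m

L = 4πR²σT⁴ ⇒ R = √(L/(4πσT⁴)).
σT⁴ = 1.02842×10⁸ W/m², so R = √(3.054×10³⁰/(4π×1.02842×10⁸)) = 4.86×10¹⁰ m.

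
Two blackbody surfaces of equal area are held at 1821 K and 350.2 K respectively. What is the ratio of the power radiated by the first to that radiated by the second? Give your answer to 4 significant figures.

P₁/P₂ ≈ 731.1

With equal areas, P₁/P₂ = (T₁/T₂)⁴ = (1821/350.2)⁴ = 731.1.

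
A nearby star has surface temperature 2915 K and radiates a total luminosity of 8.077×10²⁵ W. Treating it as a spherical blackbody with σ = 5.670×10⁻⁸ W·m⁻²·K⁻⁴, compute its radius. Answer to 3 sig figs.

R ≈ 1.25×10⁹ m

L = 4πR²σT⁴ ⇒ R = √(L/(4πσT⁴)).
σT⁴ = 4.09390×10⁶ W/m², so R = √(8.077×10²⁵/(4π×4.09390×10⁶)) = 1.25×10⁹ m.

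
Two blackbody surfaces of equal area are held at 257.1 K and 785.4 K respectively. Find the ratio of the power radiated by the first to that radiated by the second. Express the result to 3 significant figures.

P₁/P₂ ≈ 0.0115

With equal areas, P₁/P₂ = (T₁/T₂)⁴ = (257.1/785.4)⁴ = 0.0115.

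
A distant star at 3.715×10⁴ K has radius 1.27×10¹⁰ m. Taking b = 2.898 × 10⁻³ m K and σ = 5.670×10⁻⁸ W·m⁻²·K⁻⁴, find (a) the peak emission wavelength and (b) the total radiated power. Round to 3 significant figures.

(a) λ_max = b/T = 2.898×10⁻³/3.715×10⁴ = 7.801×10⁻⁸ m = 78.0 nm.
Surface area A = 4πR² = 4π(1.27×10¹⁰ m)² = 2.02683×10²¹ m².
(b) P = σAT⁴ = 5.670×10⁻⁸×2.02683×10²¹×(3.715×10⁴)⁴ = 2.19×10³² W.

λ_max ≈ 78.0 nm; P ≈ 2.19×10³² W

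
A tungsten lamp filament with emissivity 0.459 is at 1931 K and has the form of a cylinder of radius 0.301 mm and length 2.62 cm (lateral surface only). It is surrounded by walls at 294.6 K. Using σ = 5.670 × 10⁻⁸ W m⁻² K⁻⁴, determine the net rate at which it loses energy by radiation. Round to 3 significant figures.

Net loss ≈ 17.9 W

Lateral area A = 2πrL = 2π×3.01×10⁻⁴×0.0262 = 4.95505×10⁻⁵ m².
Net radiated power P_net = εσA(T⁴ − T₀⁴) = 0.459×5.670×10⁻⁸×4.95505×10⁻⁵×(1931⁴ − 294.6⁴).
T⁴ − T₀⁴ = 1.39037×10¹³ − 7.53236×10⁹ = 1.38962×10¹³ K⁴, so P_net = 17.9 W.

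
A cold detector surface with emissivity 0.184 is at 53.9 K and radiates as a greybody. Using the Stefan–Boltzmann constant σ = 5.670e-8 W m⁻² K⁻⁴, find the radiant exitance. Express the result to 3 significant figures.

I ≈ 0.0881 W/m²

Stefan–Boltzmann: I = εσT⁴ = 0.184 × 5.670×10⁻⁸ × (53.9)⁴ = 0.0881 W/m².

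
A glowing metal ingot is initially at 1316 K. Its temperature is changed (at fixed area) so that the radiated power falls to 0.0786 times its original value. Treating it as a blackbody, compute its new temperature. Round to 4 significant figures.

T₂ ≈ 696.8 K

P ∝ T⁴, so T₂/T₁ = (P₂/P₁)^(1/4) = (0.0786)^(1/4) = 0.529487.
T₂ = 1316 × 0.529487 = 696.8 K.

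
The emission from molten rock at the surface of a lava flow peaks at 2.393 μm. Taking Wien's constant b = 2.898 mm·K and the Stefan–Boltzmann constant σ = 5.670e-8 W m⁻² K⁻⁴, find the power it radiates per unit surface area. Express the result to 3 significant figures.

I ≈ 1.22×10⁵ W/m²

Wien's law: T = b/λ_max = 2.898×10⁻³/2.393×10⁻⁶ = 1211.03 K.
Then I = σT⁴ = 5.670×10⁻⁸×(1211.03)⁴ = 1.22×10⁵ W/m².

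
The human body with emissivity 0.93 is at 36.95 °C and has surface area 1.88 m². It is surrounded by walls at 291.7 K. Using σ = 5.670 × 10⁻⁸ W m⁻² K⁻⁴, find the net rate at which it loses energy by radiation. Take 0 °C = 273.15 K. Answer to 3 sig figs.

T = 36.95 °C + 273.15 = 310.10 K.
Area A = 1.88 m².
Net radiated power P_net = εσA(T⁴ − T₀⁴) = 0.93×5.670×10⁻⁸×1.88×(310.10⁴ − 291.7⁴).
T⁴ − T₀⁴ = 9.24713×10⁹ − 7.24012×10⁹ = 2.00701×10⁹ K⁴, so P_net = 199 W.

Net loss ≈ 199 W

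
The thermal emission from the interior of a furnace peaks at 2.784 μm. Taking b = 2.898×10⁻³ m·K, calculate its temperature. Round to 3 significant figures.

T ≈ 1.04×10³ K

Wien's law gives T = b/λ_max = (2.898×10⁻³ m·K)/(2.784×10⁻⁶ m) = 1.04×10³ K.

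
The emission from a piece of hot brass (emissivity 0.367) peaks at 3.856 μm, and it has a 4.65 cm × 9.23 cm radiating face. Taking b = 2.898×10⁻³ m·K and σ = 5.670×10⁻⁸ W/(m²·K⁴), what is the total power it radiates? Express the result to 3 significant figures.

P ≈ 28.5 W

Wien's law: T = b/λ_max = 2.898×10⁻³/3.856×10⁻⁶ = 751.556 K.
Area A = 0.0465 × 0.0923 = 4.29195×10⁻³ m².
Then P = εσAT⁴ = 0.367×5.670×10⁻⁸×4.29195×10⁻³×(751.556)⁴ = 28.5 W.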